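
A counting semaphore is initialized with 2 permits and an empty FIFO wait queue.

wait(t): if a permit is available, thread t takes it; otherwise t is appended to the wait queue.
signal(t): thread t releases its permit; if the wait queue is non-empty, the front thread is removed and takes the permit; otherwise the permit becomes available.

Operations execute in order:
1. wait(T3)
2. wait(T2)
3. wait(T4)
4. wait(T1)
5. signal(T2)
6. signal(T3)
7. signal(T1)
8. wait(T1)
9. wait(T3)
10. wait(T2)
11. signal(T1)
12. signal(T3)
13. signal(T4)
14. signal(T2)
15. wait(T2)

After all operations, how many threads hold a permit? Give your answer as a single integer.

Answer: 1

Derivation:
Step 1: wait(T3) -> count=1 queue=[] holders={T3}
Step 2: wait(T2) -> count=0 queue=[] holders={T2,T3}
Step 3: wait(T4) -> count=0 queue=[T4] holders={T2,T3}
Step 4: wait(T1) -> count=0 queue=[T4,T1] holders={T2,T3}
Step 5: signal(T2) -> count=0 queue=[T1] holders={T3,T4}
Step 6: signal(T3) -> count=0 queue=[] holders={T1,T4}
Step 7: signal(T1) -> count=1 queue=[] holders={T4}
Step 8: wait(T1) -> count=0 queue=[] holders={T1,T4}
Step 9: wait(T3) -> count=0 queue=[T3] holders={T1,T4}
Step 10: wait(T2) -> count=0 queue=[T3,T2] holders={T1,T4}
Step 11: signal(T1) -> count=0 queue=[T2] holders={T3,T4}
Step 12: signal(T3) -> count=0 queue=[] holders={T2,T4}
Step 13: signal(T4) -> count=1 queue=[] holders={T2}
Step 14: signal(T2) -> count=2 queue=[] holders={none}
Step 15: wait(T2) -> count=1 queue=[] holders={T2}
Final holders: {T2} -> 1 thread(s)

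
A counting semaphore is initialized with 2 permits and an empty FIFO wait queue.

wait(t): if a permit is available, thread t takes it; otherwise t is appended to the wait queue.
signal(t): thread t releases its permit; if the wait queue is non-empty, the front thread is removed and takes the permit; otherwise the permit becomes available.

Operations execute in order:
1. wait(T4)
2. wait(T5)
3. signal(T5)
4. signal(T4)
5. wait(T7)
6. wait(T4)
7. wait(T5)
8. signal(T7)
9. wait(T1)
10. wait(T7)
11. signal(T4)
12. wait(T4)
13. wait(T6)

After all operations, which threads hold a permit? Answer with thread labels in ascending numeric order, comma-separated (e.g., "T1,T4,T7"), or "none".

Step 1: wait(T4) -> count=1 queue=[] holders={T4}
Step 2: wait(T5) -> count=0 queue=[] holders={T4,T5}
Step 3: signal(T5) -> count=1 queue=[] holders={T4}
Step 4: signal(T4) -> count=2 queue=[] holders={none}
Step 5: wait(T7) -> count=1 queue=[] holders={T7}
Step 6: wait(T4) -> count=0 queue=[] holders={T4,T7}
Step 7: wait(T5) -> count=0 queue=[T5] holders={T4,T7}
Step 8: signal(T7) -> count=0 queue=[] holders={T4,T5}
Step 9: wait(T1) -> count=0 queue=[T1] holders={T4,T5}
Step 10: wait(T7) -> count=0 queue=[T1,T7] holders={T4,T5}
Step 11: signal(T4) -> count=0 queue=[T7] holders={T1,T5}
Step 12: wait(T4) -> count=0 queue=[T7,T4] holders={T1,T5}
Step 13: wait(T6) -> count=0 queue=[T7,T4,T6] holders={T1,T5}
Final holders: T1,T5

Answer: T1,T5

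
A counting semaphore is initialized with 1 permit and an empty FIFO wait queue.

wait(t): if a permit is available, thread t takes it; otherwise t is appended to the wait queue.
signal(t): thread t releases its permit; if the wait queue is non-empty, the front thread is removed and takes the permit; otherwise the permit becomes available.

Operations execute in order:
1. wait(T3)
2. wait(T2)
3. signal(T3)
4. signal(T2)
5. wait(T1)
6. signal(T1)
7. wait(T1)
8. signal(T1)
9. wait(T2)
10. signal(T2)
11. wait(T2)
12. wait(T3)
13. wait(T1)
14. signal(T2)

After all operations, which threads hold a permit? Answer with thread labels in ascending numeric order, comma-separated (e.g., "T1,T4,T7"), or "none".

Answer: T3

Derivation:
Step 1: wait(T3) -> count=0 queue=[] holders={T3}
Step 2: wait(T2) -> count=0 queue=[T2] holders={T3}
Step 3: signal(T3) -> count=0 queue=[] holders={T2}
Step 4: signal(T2) -> count=1 queue=[] holders={none}
Step 5: wait(T1) -> count=0 queue=[] holders={T1}
Step 6: signal(T1) -> count=1 queue=[] holders={none}
Step 7: wait(T1) -> count=0 queue=[] holders={T1}
Step 8: signal(T1) -> count=1 queue=[] holders={none}
Step 9: wait(T2) -> count=0 queue=[] holders={T2}
Step 10: signal(T2) -> count=1 queue=[] holders={none}
Step 11: wait(T2) -> count=0 queue=[] holders={T2}
Step 12: wait(T3) -> count=0 queue=[T3] holders={T2}
Step 13: wait(T1) -> count=0 queue=[T3,T1] holders={T2}
Step 14: signal(T2) -> count=0 queue=[T1] holders={T3}
Final holders: T3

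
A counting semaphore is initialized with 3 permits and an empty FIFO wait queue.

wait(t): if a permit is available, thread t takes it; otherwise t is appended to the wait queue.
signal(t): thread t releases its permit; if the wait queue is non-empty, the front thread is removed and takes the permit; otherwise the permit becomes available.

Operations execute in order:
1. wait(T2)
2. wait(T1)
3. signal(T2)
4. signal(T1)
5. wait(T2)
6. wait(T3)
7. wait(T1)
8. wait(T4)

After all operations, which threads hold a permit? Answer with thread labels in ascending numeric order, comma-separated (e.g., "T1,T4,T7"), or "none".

Answer: T1,T2,T3

Derivation:
Step 1: wait(T2) -> count=2 queue=[] holders={T2}
Step 2: wait(T1) -> count=1 queue=[] holders={T1,T2}
Step 3: signal(T2) -> count=2 queue=[] holders={T1}
Step 4: signal(T1) -> count=3 queue=[] holders={none}
Step 5: wait(T2) -> count=2 queue=[] holders={T2}
Step 6: wait(T3) -> count=1 queue=[] holders={T2,T3}
Step 7: wait(T1) -> count=0 queue=[] holders={T1,T2,T3}
Step 8: wait(T4) -> count=0 queue=[T4] holders={T1,T2,T3}
Final holders: T1,T2,T3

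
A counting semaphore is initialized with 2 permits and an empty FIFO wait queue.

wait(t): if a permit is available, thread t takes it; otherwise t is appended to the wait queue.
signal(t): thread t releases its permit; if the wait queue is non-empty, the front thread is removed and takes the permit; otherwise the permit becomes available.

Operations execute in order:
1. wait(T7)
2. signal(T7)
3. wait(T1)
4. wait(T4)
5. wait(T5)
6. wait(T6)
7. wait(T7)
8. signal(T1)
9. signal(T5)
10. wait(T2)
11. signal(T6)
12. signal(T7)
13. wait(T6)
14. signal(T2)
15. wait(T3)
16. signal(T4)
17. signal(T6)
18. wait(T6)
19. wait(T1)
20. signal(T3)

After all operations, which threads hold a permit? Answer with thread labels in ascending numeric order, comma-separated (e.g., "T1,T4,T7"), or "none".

Step 1: wait(T7) -> count=1 queue=[] holders={T7}
Step 2: signal(T7) -> count=2 queue=[] holders={none}
Step 3: wait(T1) -> count=1 queue=[] holders={T1}
Step 4: wait(T4) -> count=0 queue=[] holders={T1,T4}
Step 5: wait(T5) -> count=0 queue=[T5] holders={T1,T4}
Step 6: wait(T6) -> count=0 queue=[T5,T6] holders={T1,T4}
Step 7: wait(T7) -> count=0 queue=[T5,T6,T7] holders={T1,T4}
Step 8: signal(T1) -> count=0 queue=[T6,T7] holders={T4,T5}
Step 9: signal(T5) -> count=0 queue=[T7] holders={T4,T6}
Step 10: wait(T2) -> count=0 queue=[T7,T2] holders={T4,T6}
Step 11: signal(T6) -> count=0 queue=[T2] holders={T4,T7}
Step 12: signal(T7) -> count=0 queue=[] holders={T2,T4}
Step 13: wait(T6) -> count=0 queue=[T6] holders={T2,T4}
Step 14: signal(T2) -> count=0 queue=[] holders={T4,T6}
Step 15: wait(T3) -> count=0 queue=[T3] holders={T4,T6}
Step 16: signal(T4) -> count=0 queue=[] holders={T3,T6}
Step 17: signal(T6) -> count=1 queue=[] holders={T3}
Step 18: wait(T6) -> count=0 queue=[] holders={T3,T6}
Step 19: wait(T1) -> count=0 queue=[T1] holders={T3,T6}
Step 20: signal(T3) -> count=0 queue=[] holders={T1,T6}
Final holders: T1,T6

Answer: T1,T6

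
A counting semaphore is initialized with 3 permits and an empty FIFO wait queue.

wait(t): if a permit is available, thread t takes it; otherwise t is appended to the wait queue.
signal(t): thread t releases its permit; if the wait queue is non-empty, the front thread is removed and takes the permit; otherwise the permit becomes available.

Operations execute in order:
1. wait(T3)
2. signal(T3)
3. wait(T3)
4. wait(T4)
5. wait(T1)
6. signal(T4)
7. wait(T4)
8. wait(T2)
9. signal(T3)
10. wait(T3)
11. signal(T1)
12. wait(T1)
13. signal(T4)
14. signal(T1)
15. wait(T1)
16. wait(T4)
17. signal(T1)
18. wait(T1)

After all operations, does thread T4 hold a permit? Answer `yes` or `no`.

Answer: yes

Derivation:
Step 1: wait(T3) -> count=2 queue=[] holders={T3}
Step 2: signal(T3) -> count=3 queue=[] holders={none}
Step 3: wait(T3) -> count=2 queue=[] holders={T3}
Step 4: wait(T4) -> count=1 queue=[] holders={T3,T4}
Step 5: wait(T1) -> count=0 queue=[] holders={T1,T3,T4}
Step 6: signal(T4) -> count=1 queue=[] holders={T1,T3}
Step 7: wait(T4) -> count=0 queue=[] holders={T1,T3,T4}
Step 8: wait(T2) -> count=0 queue=[T2] holders={T1,T3,T4}
Step 9: signal(T3) -> count=0 queue=[] holders={T1,T2,T4}
Step 10: wait(T3) -> count=0 queue=[T3] holders={T1,T2,T4}
Step 11: signal(T1) -> count=0 queue=[] holders={T2,T3,T4}
Step 12: wait(T1) -> count=0 queue=[T1] holders={T2,T3,T4}
Step 13: signal(T4) -> count=0 queue=[] holders={T1,T2,T3}
Step 14: signal(T1) -> count=1 queue=[] holders={T2,T3}
Step 15: wait(T1) -> count=0 queue=[] holders={T1,T2,T3}
Step 16: wait(T4) -> count=0 queue=[T4] holders={T1,T2,T3}
Step 17: signal(T1) -> count=0 queue=[] holders={T2,T3,T4}
Step 18: wait(T1) -> count=0 queue=[T1] holders={T2,T3,T4}
Final holders: {T2,T3,T4} -> T4 in holders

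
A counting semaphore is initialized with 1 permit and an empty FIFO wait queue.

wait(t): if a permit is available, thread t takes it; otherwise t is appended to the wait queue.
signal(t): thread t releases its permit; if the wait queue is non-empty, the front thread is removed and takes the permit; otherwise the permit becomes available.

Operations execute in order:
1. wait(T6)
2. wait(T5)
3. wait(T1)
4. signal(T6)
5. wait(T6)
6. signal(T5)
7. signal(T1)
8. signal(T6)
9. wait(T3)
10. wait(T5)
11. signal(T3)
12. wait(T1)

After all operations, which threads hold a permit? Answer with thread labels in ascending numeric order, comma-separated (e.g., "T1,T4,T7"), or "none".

Answer: T5

Derivation:
Step 1: wait(T6) -> count=0 queue=[] holders={T6}
Step 2: wait(T5) -> count=0 queue=[T5] holders={T6}
Step 3: wait(T1) -> count=0 queue=[T5,T1] holders={T6}
Step 4: signal(T6) -> count=0 queue=[T1] holders={T5}
Step 5: wait(T6) -> count=0 queue=[T1,T6] holders={T5}
Step 6: signal(T5) -> count=0 queue=[T6] holders={T1}
Step 7: signal(T1) -> count=0 queue=[] holders={T6}
Step 8: signal(T6) -> count=1 queue=[] holders={none}
Step 9: wait(T3) -> count=0 queue=[] holders={T3}
Step 10: wait(T5) -> count=0 queue=[T5] holders={T3}
Step 11: signal(T3) -> count=0 queue=[] holders={T5}
Step 12: wait(T1) -> count=0 queue=[T1] holders={T5}
Final holders: T5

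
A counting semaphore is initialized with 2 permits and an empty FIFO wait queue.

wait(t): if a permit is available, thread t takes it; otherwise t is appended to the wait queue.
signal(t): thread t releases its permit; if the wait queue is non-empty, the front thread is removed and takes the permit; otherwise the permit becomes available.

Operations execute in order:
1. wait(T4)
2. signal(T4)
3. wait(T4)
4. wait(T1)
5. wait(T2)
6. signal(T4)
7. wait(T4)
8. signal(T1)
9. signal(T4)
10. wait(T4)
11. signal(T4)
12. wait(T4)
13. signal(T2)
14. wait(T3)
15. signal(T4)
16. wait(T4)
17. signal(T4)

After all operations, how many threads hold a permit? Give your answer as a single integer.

Step 1: wait(T4) -> count=1 queue=[] holders={T4}
Step 2: signal(T4) -> count=2 queue=[] holders={none}
Step 3: wait(T4) -> count=1 queue=[] holders={T4}
Step 4: wait(T1) -> count=0 queue=[] holders={T1,T4}
Step 5: wait(T2) -> count=0 queue=[T2] holders={T1,T4}
Step 6: signal(T4) -> count=0 queue=[] holders={T1,T2}
Step 7: wait(T4) -> count=0 queue=[T4] holders={T1,T2}
Step 8: signal(T1) -> count=0 queue=[] holders={T2,T4}
Step 9: signal(T4) -> count=1 queue=[] holders={T2}
Step 10: wait(T4) -> count=0 queue=[] holders={T2,T4}
Step 11: signal(T4) -> count=1 queue=[] holders={T2}
Step 12: wait(T4) -> count=0 queue=[] holders={T2,T4}
Step 13: signal(T2) -> count=1 queue=[] holders={T4}
Step 14: wait(T3) -> count=0 queue=[] holders={T3,T4}
Step 15: signal(T4) -> count=1 queue=[] holders={T3}
Step 16: wait(T4) -> count=0 queue=[] holders={T3,T4}
Step 17: signal(T4) -> count=1 queue=[] holders={T3}
Final holders: {T3} -> 1 thread(s)

Answer: 1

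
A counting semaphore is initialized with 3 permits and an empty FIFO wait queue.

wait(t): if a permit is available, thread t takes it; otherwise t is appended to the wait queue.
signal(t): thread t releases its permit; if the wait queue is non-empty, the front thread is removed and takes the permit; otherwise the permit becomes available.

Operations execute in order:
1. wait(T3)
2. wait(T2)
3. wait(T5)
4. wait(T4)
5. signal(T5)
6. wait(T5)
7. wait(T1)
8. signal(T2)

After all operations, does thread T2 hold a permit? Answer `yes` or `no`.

Answer: no

Derivation:
Step 1: wait(T3) -> count=2 queue=[] holders={T3}
Step 2: wait(T2) -> count=1 queue=[] holders={T2,T3}
Step 3: wait(T5) -> count=0 queue=[] holders={T2,T3,T5}
Step 4: wait(T4) -> count=0 queue=[T4] holders={T2,T3,T5}
Step 5: signal(T5) -> count=0 queue=[] holders={T2,T3,T4}
Step 6: wait(T5) -> count=0 queue=[T5] holders={T2,T3,T4}
Step 7: wait(T1) -> count=0 queue=[T5,T1] holders={T2,T3,T4}
Step 8: signal(T2) -> count=0 queue=[T1] holders={T3,T4,T5}
Final holders: {T3,T4,T5} -> T2 not in holders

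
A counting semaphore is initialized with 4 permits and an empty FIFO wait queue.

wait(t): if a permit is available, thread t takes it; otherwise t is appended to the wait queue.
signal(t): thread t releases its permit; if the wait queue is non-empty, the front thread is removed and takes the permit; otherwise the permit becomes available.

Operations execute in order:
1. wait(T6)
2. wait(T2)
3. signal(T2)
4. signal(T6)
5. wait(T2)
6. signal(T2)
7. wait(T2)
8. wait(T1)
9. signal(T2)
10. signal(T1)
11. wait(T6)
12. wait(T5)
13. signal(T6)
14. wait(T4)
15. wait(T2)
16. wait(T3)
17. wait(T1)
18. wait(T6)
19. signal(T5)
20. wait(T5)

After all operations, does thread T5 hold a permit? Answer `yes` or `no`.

Step 1: wait(T6) -> count=3 queue=[] holders={T6}
Step 2: wait(T2) -> count=2 queue=[] holders={T2,T6}
Step 3: signal(T2) -> count=3 queue=[] holders={T6}
Step 4: signal(T6) -> count=4 queue=[] holders={none}
Step 5: wait(T2) -> count=3 queue=[] holders={T2}
Step 6: signal(T2) -> count=4 queue=[] holders={none}
Step 7: wait(T2) -> count=3 queue=[] holders={T2}
Step 8: wait(T1) -> count=2 queue=[] holders={T1,T2}
Step 9: signal(T2) -> count=3 queue=[] holders={T1}
Step 10: signal(T1) -> count=4 queue=[] holders={none}
Step 11: wait(T6) -> count=3 queue=[] holders={T6}
Step 12: wait(T5) -> count=2 queue=[] holders={T5,T6}
Step 13: signal(T6) -> count=3 queue=[] holders={T5}
Step 14: wait(T4) -> count=2 queue=[] holders={T4,T5}
Step 15: wait(T2) -> count=1 queue=[] holders={T2,T4,T5}
Step 16: wait(T3) -> count=0 queue=[] holders={T2,T3,T4,T5}
Step 17: wait(T1) -> count=0 queue=[T1] holders={T2,T3,T4,T5}
Step 18: wait(T6) -> count=0 queue=[T1,T6] holders={T2,T3,T4,T5}
Step 19: signal(T5) -> count=0 queue=[T6] holders={T1,T2,T3,T4}
Step 20: wait(T5) -> count=0 queue=[T6,T5] holders={T1,T2,T3,T4}
Final holders: {T1,T2,T3,T4} -> T5 not in holders

Answer: no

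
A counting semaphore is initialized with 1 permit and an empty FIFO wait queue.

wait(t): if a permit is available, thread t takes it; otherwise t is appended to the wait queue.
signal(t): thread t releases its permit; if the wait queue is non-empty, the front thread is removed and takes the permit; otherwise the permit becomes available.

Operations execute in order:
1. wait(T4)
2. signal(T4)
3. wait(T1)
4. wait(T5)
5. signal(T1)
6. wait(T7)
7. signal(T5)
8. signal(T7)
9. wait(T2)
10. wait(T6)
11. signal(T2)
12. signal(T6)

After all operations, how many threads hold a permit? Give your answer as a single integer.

Answer: 0

Derivation:
Step 1: wait(T4) -> count=0 queue=[] holders={T4}
Step 2: signal(T4) -> count=1 queue=[] holders={none}
Step 3: wait(T1) -> count=0 queue=[] holders={T1}
Step 4: wait(T5) -> count=0 queue=[T5] holders={T1}
Step 5: signal(T1) -> count=0 queue=[] holders={T5}
Step 6: wait(T7) -> count=0 queue=[T7] holders={T5}
Step 7: signal(T5) -> count=0 queue=[] holders={T7}
Step 8: signal(T7) -> count=1 queue=[] holders={none}
Step 9: wait(T2) -> count=0 queue=[] holders={T2}
Step 10: wait(T6) -> count=0 queue=[T6] holders={T2}
Step 11: signal(T2) -> count=0 queue=[] holders={T6}
Step 12: signal(T6) -> count=1 queue=[] holders={none}
Final holders: {none} -> 0 thread(s)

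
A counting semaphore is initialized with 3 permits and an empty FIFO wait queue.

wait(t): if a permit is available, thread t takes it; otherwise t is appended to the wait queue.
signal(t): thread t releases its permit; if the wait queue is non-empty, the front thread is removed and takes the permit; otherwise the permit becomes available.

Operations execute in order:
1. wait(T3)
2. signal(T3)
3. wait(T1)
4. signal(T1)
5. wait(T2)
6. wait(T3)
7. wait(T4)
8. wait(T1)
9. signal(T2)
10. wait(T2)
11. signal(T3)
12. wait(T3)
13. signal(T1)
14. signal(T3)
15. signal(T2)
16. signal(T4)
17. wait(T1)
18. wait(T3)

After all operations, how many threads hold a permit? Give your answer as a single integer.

Step 1: wait(T3) -> count=2 queue=[] holders={T3}
Step 2: signal(T3) -> count=3 queue=[] holders={none}
Step 3: wait(T1) -> count=2 queue=[] holders={T1}
Step 4: signal(T1) -> count=3 queue=[] holders={none}
Step 5: wait(T2) -> count=2 queue=[] holders={T2}
Step 6: wait(T3) -> count=1 queue=[] holders={T2,T3}
Step 7: wait(T4) -> count=0 queue=[] holders={T2,T3,T4}
Step 8: wait(T1) -> count=0 queue=[T1] holders={T2,T3,T4}
Step 9: signal(T2) -> count=0 queue=[] holders={T1,T3,T4}
Step 10: wait(T2) -> count=0 queue=[T2] holders={T1,T3,T4}
Step 11: signal(T3) -> count=0 queue=[] holders={T1,T2,T4}
Step 12: wait(T3) -> count=0 queue=[T3] holders={T1,T2,T4}
Step 13: signal(T1) -> count=0 queue=[] holders={T2,T3,T4}
Step 14: signal(T3) -> count=1 queue=[] holders={T2,T4}
Step 15: signal(T2) -> count=2 queue=[] holders={T4}
Step 16: signal(T4) -> count=3 queue=[] holders={none}
Step 17: wait(T1) -> count=2 queue=[] holders={T1}
Step 18: wait(T3) -> count=1 queue=[] holders={T1,T3}
Final holders: {T1,T3} -> 2 thread(s)

Answer: 2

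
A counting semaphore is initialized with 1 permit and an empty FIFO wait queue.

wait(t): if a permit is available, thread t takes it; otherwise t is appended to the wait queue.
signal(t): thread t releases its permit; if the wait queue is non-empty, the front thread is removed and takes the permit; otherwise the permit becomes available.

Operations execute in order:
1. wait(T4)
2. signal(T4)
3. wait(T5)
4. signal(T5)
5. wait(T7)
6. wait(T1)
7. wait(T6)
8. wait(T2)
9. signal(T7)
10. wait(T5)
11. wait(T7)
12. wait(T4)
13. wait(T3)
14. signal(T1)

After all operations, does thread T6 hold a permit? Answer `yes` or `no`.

Answer: yes

Derivation:
Step 1: wait(T4) -> count=0 queue=[] holders={T4}
Step 2: signal(T4) -> count=1 queue=[] holders={none}
Step 3: wait(T5) -> count=0 queue=[] holders={T5}
Step 4: signal(T5) -> count=1 queue=[] holders={none}
Step 5: wait(T7) -> count=0 queue=[] holders={T7}
Step 6: wait(T1) -> count=0 queue=[T1] holders={T7}
Step 7: wait(T6) -> count=0 queue=[T1,T6] holders={T7}
Step 8: wait(T2) -> count=0 queue=[T1,T6,T2] holders={T7}
Step 9: signal(T7) -> count=0 queue=[T6,T2] holders={T1}
Step 10: wait(T5) -> count=0 queue=[T6,T2,T5] holders={T1}
Step 11: wait(T7) -> count=0 queue=[T6,T2,T5,T7] holders={T1}
Step 12: wait(T4) -> count=0 queue=[T6,T2,T5,T7,T4] holders={T1}
Step 13: wait(T3) -> count=0 queue=[T6,T2,T5,T7,T4,T3] holders={T1}
Step 14: signal(T1) -> count=0 queue=[T2,T5,T7,T4,T3] holders={T6}
Final holders: {T6} -> T6 in holders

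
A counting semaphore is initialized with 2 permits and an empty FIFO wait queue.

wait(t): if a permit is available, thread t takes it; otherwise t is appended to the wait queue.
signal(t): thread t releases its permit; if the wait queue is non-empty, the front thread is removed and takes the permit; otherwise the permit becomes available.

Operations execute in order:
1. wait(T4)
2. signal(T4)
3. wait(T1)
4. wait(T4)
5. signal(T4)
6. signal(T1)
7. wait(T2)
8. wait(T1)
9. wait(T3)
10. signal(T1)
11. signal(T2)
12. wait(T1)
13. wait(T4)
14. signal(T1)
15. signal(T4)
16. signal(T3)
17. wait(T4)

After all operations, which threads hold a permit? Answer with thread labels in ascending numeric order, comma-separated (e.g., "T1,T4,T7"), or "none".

Answer: T4

Derivation:
Step 1: wait(T4) -> count=1 queue=[] holders={T4}
Step 2: signal(T4) -> count=2 queue=[] holders={none}
Step 3: wait(T1) -> count=1 queue=[] holders={T1}
Step 4: wait(T4) -> count=0 queue=[] holders={T1,T4}
Step 5: signal(T4) -> count=1 queue=[] holders={T1}
Step 6: signal(T1) -> count=2 queue=[] holders={none}
Step 7: wait(T2) -> count=1 queue=[] holders={T2}
Step 8: wait(T1) -> count=0 queue=[] holders={T1,T2}
Step 9: wait(T3) -> count=0 queue=[T3] holders={T1,T2}
Step 10: signal(T1) -> count=0 queue=[] holders={T2,T3}
Step 11: signal(T2) -> count=1 queue=[] holders={T3}
Step 12: wait(T1) -> count=0 queue=[] holders={T1,T3}
Step 13: wait(T4) -> count=0 queue=[T4] holders={T1,T3}
Step 14: signal(T1) -> count=0 queue=[] holders={T3,T4}
Step 15: signal(T4) -> count=1 queue=[] holders={T3}
Step 16: signal(T3) -> count=2 queue=[] holders={none}
Step 17: wait(T4) -> count=1 queue=[] holders={T4}
Final holders: T4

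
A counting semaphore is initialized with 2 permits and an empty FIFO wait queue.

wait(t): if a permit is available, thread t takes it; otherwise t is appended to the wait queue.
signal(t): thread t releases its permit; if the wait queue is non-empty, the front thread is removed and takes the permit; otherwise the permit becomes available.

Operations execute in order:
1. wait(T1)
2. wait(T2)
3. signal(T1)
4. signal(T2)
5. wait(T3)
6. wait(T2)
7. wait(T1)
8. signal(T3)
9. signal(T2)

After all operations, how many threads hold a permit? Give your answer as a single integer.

Answer: 1

Derivation:
Step 1: wait(T1) -> count=1 queue=[] holders={T1}
Step 2: wait(T2) -> count=0 queue=[] holders={T1,T2}
Step 3: signal(T1) -> count=1 queue=[] holders={T2}
Step 4: signal(T2) -> count=2 queue=[] holders={none}
Step 5: wait(T3) -> count=1 queue=[] holders={T3}
Step 6: wait(T2) -> count=0 queue=[] holders={T2,T3}
Step 7: wait(T1) -> count=0 queue=[T1] holders={T2,T3}
Step 8: signal(T3) -> count=0 queue=[] holders={T1,T2}
Step 9: signal(T2) -> count=1 queue=[] holders={T1}
Final holders: {T1} -> 1 thread(s)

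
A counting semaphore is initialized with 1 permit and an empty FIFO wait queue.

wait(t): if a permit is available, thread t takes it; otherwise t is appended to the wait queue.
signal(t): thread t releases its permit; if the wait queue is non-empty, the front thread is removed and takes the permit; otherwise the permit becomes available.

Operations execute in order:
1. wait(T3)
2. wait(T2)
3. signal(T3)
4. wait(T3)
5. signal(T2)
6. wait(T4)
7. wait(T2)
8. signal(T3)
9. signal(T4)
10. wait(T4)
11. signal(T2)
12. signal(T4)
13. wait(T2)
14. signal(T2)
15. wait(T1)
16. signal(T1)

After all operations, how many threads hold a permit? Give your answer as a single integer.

Answer: 0

Derivation:
Step 1: wait(T3) -> count=0 queue=[] holders={T3}
Step 2: wait(T2) -> count=0 queue=[T2] holders={T3}
Step 3: signal(T3) -> count=0 queue=[] holders={T2}
Step 4: wait(T3) -> count=0 queue=[T3] holders={T2}
Step 5: signal(T2) -> count=0 queue=[] holders={T3}
Step 6: wait(T4) -> count=0 queue=[T4] holders={T3}
Step 7: wait(T2) -> count=0 queue=[T4,T2] holders={T3}
Step 8: signal(T3) -> count=0 queue=[T2] holders={T4}
Step 9: signal(T4) -> count=0 queue=[] holders={T2}
Step 10: wait(T4) -> count=0 queue=[T4] holders={T2}
Step 11: signal(T2) -> count=0 queue=[] holders={T4}
Step 12: signal(T4) -> count=1 queue=[] holders={none}
Step 13: wait(T2) -> count=0 queue=[] holders={T2}
Step 14: signal(T2) -> count=1 queue=[] holders={none}
Step 15: wait(T1) -> count=0 queue=[] holders={T1}
Step 16: signal(T1) -> count=1 queue=[] holders={none}
Final holders: {none} -> 0 thread(s)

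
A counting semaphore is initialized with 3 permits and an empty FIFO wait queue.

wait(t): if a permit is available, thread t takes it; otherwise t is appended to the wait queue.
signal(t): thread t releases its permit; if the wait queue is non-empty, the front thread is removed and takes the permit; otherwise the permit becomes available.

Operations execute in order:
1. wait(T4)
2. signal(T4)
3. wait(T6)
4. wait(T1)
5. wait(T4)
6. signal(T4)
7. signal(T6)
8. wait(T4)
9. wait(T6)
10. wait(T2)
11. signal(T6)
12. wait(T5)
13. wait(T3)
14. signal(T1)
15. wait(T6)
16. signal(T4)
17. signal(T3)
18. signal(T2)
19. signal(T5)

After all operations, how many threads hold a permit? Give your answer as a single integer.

Step 1: wait(T4) -> count=2 queue=[] holders={T4}
Step 2: signal(T4) -> count=3 queue=[] holders={none}
Step 3: wait(T6) -> count=2 queue=[] holders={T6}
Step 4: wait(T1) -> count=1 queue=[] holders={T1,T6}
Step 5: wait(T4) -> count=0 queue=[] holders={T1,T4,T6}
Step 6: signal(T4) -> count=1 queue=[] holders={T1,T6}
Step 7: signal(T6) -> count=2 queue=[] holders={T1}
Step 8: wait(T4) -> count=1 queue=[] holders={T1,T4}
Step 9: wait(T6) -> count=0 queue=[] holders={T1,T4,T6}
Step 10: wait(T2) -> count=0 queue=[T2] holders={T1,T4,T6}
Step 11: signal(T6) -> count=0 queue=[] holders={T1,T2,T4}
Step 12: wait(T5) -> count=0 queue=[T5] holders={T1,T2,T4}
Step 13: wait(T3) -> count=0 queue=[T5,T3] holders={T1,T2,T4}
Step 14: signal(T1) -> count=0 queue=[T3] holders={T2,T4,T5}
Step 15: wait(T6) -> count=0 queue=[T3,T6] holders={T2,T4,T5}
Step 16: signal(T4) -> count=0 queue=[T6] holders={T2,T3,T5}
Step 17: signal(T3) -> count=0 queue=[] holders={T2,T5,T6}
Step 18: signal(T2) -> count=1 queue=[] holders={T5,T6}
Step 19: signal(T5) -> count=2 queue=[] holders={T6}
Final holders: {T6} -> 1 thread(s)

Answer: 1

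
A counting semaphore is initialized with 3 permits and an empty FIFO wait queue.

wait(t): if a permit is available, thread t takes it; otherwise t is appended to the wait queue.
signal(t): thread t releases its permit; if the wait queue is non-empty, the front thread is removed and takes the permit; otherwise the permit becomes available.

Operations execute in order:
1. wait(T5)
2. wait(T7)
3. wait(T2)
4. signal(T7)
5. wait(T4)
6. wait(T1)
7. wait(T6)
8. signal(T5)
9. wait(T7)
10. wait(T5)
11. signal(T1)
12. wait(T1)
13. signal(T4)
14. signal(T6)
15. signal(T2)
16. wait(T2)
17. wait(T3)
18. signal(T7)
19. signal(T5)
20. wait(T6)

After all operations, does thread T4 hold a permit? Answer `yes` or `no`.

Step 1: wait(T5) -> count=2 queue=[] holders={T5}
Step 2: wait(T7) -> count=1 queue=[] holders={T5,T7}
Step 3: wait(T2) -> count=0 queue=[] holders={T2,T5,T7}
Step 4: signal(T7) -> count=1 queue=[] holders={T2,T5}
Step 5: wait(T4) -> count=0 queue=[] holders={T2,T4,T5}
Step 6: wait(T1) -> count=0 queue=[T1] holders={T2,T4,T5}
Step 7: wait(T6) -> count=0 queue=[T1,T6] holders={T2,T4,T5}
Step 8: signal(T5) -> count=0 queue=[T6] holders={T1,T2,T4}
Step 9: wait(T7) -> count=0 queue=[T6,T7] holders={T1,T2,T4}
Step 10: wait(T5) -> count=0 queue=[T6,T7,T5] holders={T1,T2,T4}
Step 11: signal(T1) -> count=0 queue=[T7,T5] holders={T2,T4,T6}
Step 12: wait(T1) -> count=0 queue=[T7,T5,T1] holders={T2,T4,T6}
Step 13: signal(T4) -> count=0 queue=[T5,T1] holders={T2,T6,T7}
Step 14: signal(T6) -> count=0 queue=[T1] holders={T2,T5,T7}
Step 15: signal(T2) -> count=0 queue=[] holders={T1,T5,T7}
Step 16: wait(T2) -> count=0 queue=[T2] holders={T1,T5,T7}
Step 17: wait(T3) -> count=0 queue=[T2,T3] holders={T1,T5,T7}
Step 18: signal(T7) -> count=0 queue=[T3] holders={T1,T2,T5}
Step 19: signal(T5) -> count=0 queue=[] holders={T1,T2,T3}
Step 20: wait(T6) -> count=0 queue=[T6] holders={T1,T2,T3}
Final holders: {T1,T2,T3} -> T4 not in holders

Answer: no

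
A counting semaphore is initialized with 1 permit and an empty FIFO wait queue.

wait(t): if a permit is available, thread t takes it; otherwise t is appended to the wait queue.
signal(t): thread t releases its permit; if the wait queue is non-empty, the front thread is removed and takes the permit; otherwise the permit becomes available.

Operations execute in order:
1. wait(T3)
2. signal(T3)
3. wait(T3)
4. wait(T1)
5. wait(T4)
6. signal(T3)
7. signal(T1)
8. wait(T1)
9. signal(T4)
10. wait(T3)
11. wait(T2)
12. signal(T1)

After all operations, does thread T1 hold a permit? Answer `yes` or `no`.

Answer: no

Derivation:
Step 1: wait(T3) -> count=0 queue=[] holders={T3}
Step 2: signal(T3) -> count=1 queue=[] holders={none}
Step 3: wait(T3) -> count=0 queue=[] holders={T3}
Step 4: wait(T1) -> count=0 queue=[T1] holders={T3}
Step 5: wait(T4) -> count=0 queue=[T1,T4] holders={T3}
Step 6: signal(T3) -> count=0 queue=[T4] holders={T1}
Step 7: signal(T1) -> count=0 queue=[] holders={T4}
Step 8: wait(T1) -> count=0 queue=[T1] holders={T4}
Step 9: signal(T4) -> count=0 queue=[] holders={T1}
Step 10: wait(T3) -> count=0 queue=[T3] holders={T1}
Step 11: wait(T2) -> count=0 queue=[T3,T2] holders={T1}
Step 12: signal(T1) -> count=0 queue=[T2] holders={T3}
Final holders: {T3} -> T1 not in holders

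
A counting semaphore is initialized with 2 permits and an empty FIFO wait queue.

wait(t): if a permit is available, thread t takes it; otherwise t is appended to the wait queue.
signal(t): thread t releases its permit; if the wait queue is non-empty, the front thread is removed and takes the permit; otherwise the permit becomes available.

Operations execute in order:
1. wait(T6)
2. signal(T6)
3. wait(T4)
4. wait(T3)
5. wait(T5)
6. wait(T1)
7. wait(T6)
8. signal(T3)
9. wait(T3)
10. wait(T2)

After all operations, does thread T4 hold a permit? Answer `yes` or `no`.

Step 1: wait(T6) -> count=1 queue=[] holders={T6}
Step 2: signal(T6) -> count=2 queue=[] holders={none}
Step 3: wait(T4) -> count=1 queue=[] holders={T4}
Step 4: wait(T3) -> count=0 queue=[] holders={T3,T4}
Step 5: wait(T5) -> count=0 queue=[T5] holders={T3,T4}
Step 6: wait(T1) -> count=0 queue=[T5,T1] holders={T3,T4}
Step 7: wait(T6) -> count=0 queue=[T5,T1,T6] holders={T3,T4}
Step 8: signal(T3) -> count=0 queue=[T1,T6] holders={T4,T5}
Step 9: wait(T3) -> count=0 queue=[T1,T6,T3] holders={T4,T5}
Step 10: wait(T2) -> count=0 queue=[T1,T6,T3,T2] holders={T4,T5}
Final holders: {T4,T5} -> T4 in holders

Answer: yes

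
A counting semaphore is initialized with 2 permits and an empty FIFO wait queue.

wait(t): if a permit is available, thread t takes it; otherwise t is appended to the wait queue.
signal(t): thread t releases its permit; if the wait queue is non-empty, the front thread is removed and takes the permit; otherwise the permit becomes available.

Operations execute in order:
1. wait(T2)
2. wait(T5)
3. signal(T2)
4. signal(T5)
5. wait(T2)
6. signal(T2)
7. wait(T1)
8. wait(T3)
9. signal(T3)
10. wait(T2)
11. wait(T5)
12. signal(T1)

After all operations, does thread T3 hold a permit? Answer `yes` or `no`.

Answer: no

Derivation:
Step 1: wait(T2) -> count=1 queue=[] holders={T2}
Step 2: wait(T5) -> count=0 queue=[] holders={T2,T5}
Step 3: signal(T2) -> count=1 queue=[] holders={T5}
Step 4: signal(T5) -> count=2 queue=[] holders={none}
Step 5: wait(T2) -> count=1 queue=[] holders={T2}
Step 6: signal(T2) -> count=2 queue=[] holders={none}
Step 7: wait(T1) -> count=1 queue=[] holders={T1}
Step 8: wait(T3) -> count=0 queue=[] holders={T1,T3}
Step 9: signal(T3) -> count=1 queue=[] holders={T1}
Step 10: wait(T2) -> count=0 queue=[] holders={T1,T2}
Step 11: wait(T5) -> count=0 queue=[T5] holders={T1,T2}
Step 12: signal(T1) -> count=0 queue=[] holders={T2,T5}
Final holders: {T2,T5} -> T3 not in holders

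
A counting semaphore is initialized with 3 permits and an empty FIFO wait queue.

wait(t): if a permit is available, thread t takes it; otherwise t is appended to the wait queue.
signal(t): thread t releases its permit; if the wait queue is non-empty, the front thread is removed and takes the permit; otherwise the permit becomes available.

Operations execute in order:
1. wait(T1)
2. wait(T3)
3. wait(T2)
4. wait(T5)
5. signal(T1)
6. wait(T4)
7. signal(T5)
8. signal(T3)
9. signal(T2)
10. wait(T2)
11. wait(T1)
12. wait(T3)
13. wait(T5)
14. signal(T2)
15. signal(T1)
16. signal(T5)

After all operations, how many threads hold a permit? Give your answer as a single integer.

Step 1: wait(T1) -> count=2 queue=[] holders={T1}
Step 2: wait(T3) -> count=1 queue=[] holders={T1,T3}
Step 3: wait(T2) -> count=0 queue=[] holders={T1,T2,T3}
Step 4: wait(T5) -> count=0 queue=[T5] holders={T1,T2,T3}
Step 5: signal(T1) -> count=0 queue=[] holders={T2,T3,T5}
Step 6: wait(T4) -> count=0 queue=[T4] holders={T2,T3,T5}
Step 7: signal(T5) -> count=0 queue=[] holders={T2,T3,T4}
Step 8: signal(T3) -> count=1 queue=[] holders={T2,T4}
Step 9: signal(T2) -> count=2 queue=[] holders={T4}
Step 10: wait(T2) -> count=1 queue=[] holders={T2,T4}
Step 11: wait(T1) -> count=0 queue=[] holders={T1,T2,T4}
Step 12: wait(T3) -> count=0 queue=[T3] holders={T1,T2,T4}
Step 13: wait(T5) -> count=0 queue=[T3,T5] holders={T1,T2,T4}
Step 14: signal(T2) -> count=0 queue=[T5] holders={T1,T3,T4}
Step 15: signal(T1) -> count=0 queue=[] holders={T3,T4,T5}
Step 16: signal(T5) -> count=1 queue=[] holders={T3,T4}
Final holders: {T3,T4} -> 2 thread(s)

Answer: 2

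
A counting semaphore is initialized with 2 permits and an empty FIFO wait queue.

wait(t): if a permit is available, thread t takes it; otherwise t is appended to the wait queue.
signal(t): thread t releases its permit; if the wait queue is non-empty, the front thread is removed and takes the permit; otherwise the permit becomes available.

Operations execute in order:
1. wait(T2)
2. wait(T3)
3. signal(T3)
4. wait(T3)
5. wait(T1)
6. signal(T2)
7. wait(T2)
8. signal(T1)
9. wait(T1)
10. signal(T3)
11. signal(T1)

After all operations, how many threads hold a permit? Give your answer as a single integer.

Step 1: wait(T2) -> count=1 queue=[] holders={T2}
Step 2: wait(T3) -> count=0 queue=[] holders={T2,T3}
Step 3: signal(T3) -> count=1 queue=[] holders={T2}
Step 4: wait(T3) -> count=0 queue=[] holders={T2,T3}
Step 5: wait(T1) -> count=0 queue=[T1] holders={T2,T3}
Step 6: signal(T2) -> count=0 queue=[] holders={T1,T3}
Step 7: wait(T2) -> count=0 queue=[T2] holders={T1,T3}
Step 8: signal(T1) -> count=0 queue=[] holders={T2,T3}
Step 9: wait(T1) -> count=0 queue=[T1] holders={T2,T3}
Step 10: signal(T3) -> count=0 queue=[] holders={T1,T2}
Step 11: signal(T1) -> count=1 queue=[] holders={T2}
Final holders: {T2} -> 1 thread(s)

Answer: 1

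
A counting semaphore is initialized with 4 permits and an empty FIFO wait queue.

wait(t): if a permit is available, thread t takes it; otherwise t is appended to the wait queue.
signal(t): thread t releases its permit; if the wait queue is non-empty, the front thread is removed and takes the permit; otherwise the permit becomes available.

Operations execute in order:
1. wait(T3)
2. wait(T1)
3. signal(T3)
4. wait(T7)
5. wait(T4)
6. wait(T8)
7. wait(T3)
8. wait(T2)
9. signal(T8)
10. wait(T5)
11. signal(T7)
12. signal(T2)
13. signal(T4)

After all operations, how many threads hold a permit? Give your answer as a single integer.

Answer: 3

Derivation:
Step 1: wait(T3) -> count=3 queue=[] holders={T3}
Step 2: wait(T1) -> count=2 queue=[] holders={T1,T3}
Step 3: signal(T3) -> count=3 queue=[] holders={T1}
Step 4: wait(T7) -> count=2 queue=[] holders={T1,T7}
Step 5: wait(T4) -> count=1 queue=[] holders={T1,T4,T7}
Step 6: wait(T8) -> count=0 queue=[] holders={T1,T4,T7,T8}
Step 7: wait(T3) -> count=0 queue=[T3] holders={T1,T4,T7,T8}
Step 8: wait(T2) -> count=0 queue=[T3,T2] holders={T1,T4,T7,T8}
Step 9: signal(T8) -> count=0 queue=[T2] holders={T1,T3,T4,T7}
Step 10: wait(T5) -> count=0 queue=[T2,T5] holders={T1,T3,T4,T7}
Step 11: signal(T7) -> count=0 queue=[T5] holders={T1,T2,T3,T4}
Step 12: signal(T2) -> count=0 queue=[] holders={T1,T3,T4,T5}
Step 13: signal(T4) -> count=1 queue=[] holders={T1,T3,T5}
Final holders: {T1,T3,T5} -> 3 thread(s)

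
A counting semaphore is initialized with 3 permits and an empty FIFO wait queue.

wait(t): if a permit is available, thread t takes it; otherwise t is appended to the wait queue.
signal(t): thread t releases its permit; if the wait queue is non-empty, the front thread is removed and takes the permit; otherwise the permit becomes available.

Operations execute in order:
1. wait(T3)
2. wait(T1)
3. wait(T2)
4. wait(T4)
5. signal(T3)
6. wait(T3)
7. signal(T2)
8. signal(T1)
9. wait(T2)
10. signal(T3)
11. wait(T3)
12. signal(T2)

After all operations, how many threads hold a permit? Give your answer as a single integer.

Answer: 2

Derivation:
Step 1: wait(T3) -> count=2 queue=[] holders={T3}
Step 2: wait(T1) -> count=1 queue=[] holders={T1,T3}
Step 3: wait(T2) -> count=0 queue=[] holders={T1,T2,T3}
Step 4: wait(T4) -> count=0 queue=[T4] holders={T1,T2,T3}
Step 5: signal(T3) -> count=0 queue=[] holders={T1,T2,T4}
Step 6: wait(T3) -> count=0 queue=[T3] holders={T1,T2,T4}
Step 7: signal(T2) -> count=0 queue=[] holders={T1,T3,T4}
Step 8: signal(T1) -> count=1 queue=[] holders={T3,T4}
Step 9: wait(T2) -> count=0 queue=[] holders={T2,T3,T4}
Step 10: signal(T3) -> count=1 queue=[] holders={T2,T4}
Step 11: wait(T3) -> count=0 queue=[] holders={T2,T3,T4}
Step 12: signal(T2) -> count=1 queue=[] holders={T3,T4}
Final holders: {T3,T4} -> 2 thread(s)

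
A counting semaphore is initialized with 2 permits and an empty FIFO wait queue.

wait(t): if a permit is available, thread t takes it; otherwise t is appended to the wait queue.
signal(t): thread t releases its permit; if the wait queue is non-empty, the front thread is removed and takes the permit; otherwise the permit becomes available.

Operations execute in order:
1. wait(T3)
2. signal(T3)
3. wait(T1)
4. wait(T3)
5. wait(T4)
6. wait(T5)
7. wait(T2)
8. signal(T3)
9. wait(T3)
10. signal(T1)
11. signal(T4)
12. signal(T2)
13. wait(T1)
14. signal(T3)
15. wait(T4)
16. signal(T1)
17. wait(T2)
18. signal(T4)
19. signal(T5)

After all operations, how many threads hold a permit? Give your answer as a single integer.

Step 1: wait(T3) -> count=1 queue=[] holders={T3}
Step 2: signal(T3) -> count=2 queue=[] holders={none}
Step 3: wait(T1) -> count=1 queue=[] holders={T1}
Step 4: wait(T3) -> count=0 queue=[] holders={T1,T3}
Step 5: wait(T4) -> count=0 queue=[T4] holders={T1,T3}
Step 6: wait(T5) -> count=0 queue=[T4,T5] holders={T1,T3}
Step 7: wait(T2) -> count=0 queue=[T4,T5,T2] holders={T1,T3}
Step 8: signal(T3) -> count=0 queue=[T5,T2] holders={T1,T4}
Step 9: wait(T3) -> count=0 queue=[T5,T2,T3] holders={T1,T4}
Step 10: signal(T1) -> count=0 queue=[T2,T3] holders={T4,T5}
Step 11: signal(T4) -> count=0 queue=[T3] holders={T2,T5}
Step 12: signal(T2) -> count=0 queue=[] holders={T3,T5}
Step 13: wait(T1) -> count=0 queue=[T1] holders={T3,T5}
Step 14: signal(T3) -> count=0 queue=[] holders={T1,T5}
Step 15: wait(T4) -> count=0 queue=[T4] holders={T1,T5}
Step 16: signal(T1) -> count=0 queue=[] holders={T4,T5}
Step 17: wait(T2) -> count=0 queue=[T2] holders={T4,T5}
Step 18: signal(T4) -> count=0 queue=[] holders={T2,T5}
Step 19: signal(T5) -> count=1 queue=[] holders={T2}
Final holders: {T2} -> 1 thread(s)

Answer: 1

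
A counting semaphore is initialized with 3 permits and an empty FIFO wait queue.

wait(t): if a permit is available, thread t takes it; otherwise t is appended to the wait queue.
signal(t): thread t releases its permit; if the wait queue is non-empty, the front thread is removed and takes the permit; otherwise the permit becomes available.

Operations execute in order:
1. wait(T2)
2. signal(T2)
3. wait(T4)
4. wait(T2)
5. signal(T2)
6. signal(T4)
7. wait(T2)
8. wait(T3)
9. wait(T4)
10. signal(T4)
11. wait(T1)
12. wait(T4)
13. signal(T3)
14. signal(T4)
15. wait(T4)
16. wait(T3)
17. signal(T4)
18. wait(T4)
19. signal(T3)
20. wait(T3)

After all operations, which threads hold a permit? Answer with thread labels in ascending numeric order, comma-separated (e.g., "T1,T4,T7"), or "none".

Step 1: wait(T2) -> count=2 queue=[] holders={T2}
Step 2: signal(T2) -> count=3 queue=[] holders={none}
Step 3: wait(T4) -> count=2 queue=[] holders={T4}
Step 4: wait(T2) -> count=1 queue=[] holders={T2,T4}
Step 5: signal(T2) -> count=2 queue=[] holders={T4}
Step 6: signal(T4) -> count=3 queue=[] holders={none}
Step 7: wait(T2) -> count=2 queue=[] holders={T2}
Step 8: wait(T3) -> count=1 queue=[] holders={T2,T3}
Step 9: wait(T4) -> count=0 queue=[] holders={T2,T3,T4}
Step 10: signal(T4) -> count=1 queue=[] holders={T2,T3}
Step 11: wait(T1) -> count=0 queue=[] holders={T1,T2,T3}
Step 12: wait(T4) -> count=0 queue=[T4] holders={T1,T2,T3}
Step 13: signal(T3) -> count=0 queue=[] holders={T1,T2,T4}
Step 14: signal(T4) -> count=1 queue=[] holders={T1,T2}
Step 15: wait(T4) -> count=0 queue=[] holders={T1,T2,T4}
Step 16: wait(T3) -> count=0 queue=[T3] holders={T1,T2,T4}
Step 17: signal(T4) -> count=0 queue=[] holders={T1,T2,T3}
Step 18: wait(T4) -> count=0 queue=[T4] holders={T1,T2,T3}
Step 19: signal(T3) -> count=0 queue=[] holders={T1,T2,T4}
Step 20: wait(T3) -> count=0 queue=[T3] holders={T1,T2,T4}
Final holders: T1,T2,T4

Answer: T1,T2,T4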